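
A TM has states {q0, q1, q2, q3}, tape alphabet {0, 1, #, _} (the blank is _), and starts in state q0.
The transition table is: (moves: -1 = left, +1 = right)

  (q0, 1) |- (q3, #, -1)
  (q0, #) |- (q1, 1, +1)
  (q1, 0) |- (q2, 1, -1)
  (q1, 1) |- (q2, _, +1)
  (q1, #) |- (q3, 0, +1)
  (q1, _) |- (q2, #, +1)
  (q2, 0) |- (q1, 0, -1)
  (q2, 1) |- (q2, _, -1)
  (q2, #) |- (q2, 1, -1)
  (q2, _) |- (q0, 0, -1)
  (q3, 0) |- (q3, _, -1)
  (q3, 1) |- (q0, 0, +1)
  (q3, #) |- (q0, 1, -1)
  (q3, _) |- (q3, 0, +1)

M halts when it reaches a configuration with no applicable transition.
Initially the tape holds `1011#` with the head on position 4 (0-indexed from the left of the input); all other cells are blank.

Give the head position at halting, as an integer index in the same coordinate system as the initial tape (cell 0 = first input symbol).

state=q0 head=4 tape=_1011[#]___   (q0,#)→(q1,1,+1)
state=q1 head=5 tape=_10111[_]__   (q1,_)→(q2,#,+1)
state=q2 head=6 tape=_10111#[_]_   (q2,_)→(q0,0,-1)
state=q0 head=5 tape=_10111[#]0_   (q0,#)→(q1,1,+1)
state=q1 head=6 tape=_101111[0]_   (q1,0)→(q2,1,-1)
state=q2 head=5 tape=_10111[1]1_   (q2,1)→(q2,_,-1)
state=q2 head=4 tape=_1011[1]_1_   (q2,1)→(q2,_,-1)
state=q2 head=3 tape=_101[1]__1_   (q2,1)→(q2,_,-1)
state=q2 head=2 tape=_10[1]___1_   (q2,1)→(q2,_,-1)
state=q2 head=1 tape=_1[0]____1_   (q2,0)→(q1,0,-1)
state=q1 head=0 tape=_[1]0____1_   (q1,1)→(q2,_,+1)
state=q2 head=1 tape=__[0]____1_   (q2,0)→(q1,0,-1)
state=q1 head=0 tape=_[_]0____1_   (q1,_)→(q2,#,+1)
state=q2 head=1 tape=_#[0]____1_   (q2,0)→(q1,0,-1)
state=q1 head=0 tape=_[#]0____1_   (q1,#)→(q3,0,+1)
state=q3 head=1 tape=_0[0]____1_   (q3,0)→(q3,_,-1)
state=q3 head=0 tape=_[0]_____1_   (q3,0)→(q3,_,-1)
state=q3 head=-1 tape=[_]______1_   (q3,_)→(q3,0,+1)
state=q3 head=0 tape=0[_]_____1_   (q3,_)→(q3,0,+1)
state=q3 head=1 tape=00[_]____1_   (q3,_)→(q3,0,+1)
state=q3 head=2 tape=000[_]___1_   (q3,_)→(q3,0,+1)
state=q3 head=3 tape=0000[_]__1_   (q3,_)→(q3,0,+1)
state=q3 head=4 tape=00000[_]_1_   (q3,_)→(q3,0,+1)
state=q3 head=5 tape=000000[_]1_   (q3,_)→(q3,0,+1)
state=q3 head=6 tape=0000000[1]_   (q3,1)→(q0,0,+1)
state=q0 head=7 tape=00000000[_]
At halt the head is at cell 7.

7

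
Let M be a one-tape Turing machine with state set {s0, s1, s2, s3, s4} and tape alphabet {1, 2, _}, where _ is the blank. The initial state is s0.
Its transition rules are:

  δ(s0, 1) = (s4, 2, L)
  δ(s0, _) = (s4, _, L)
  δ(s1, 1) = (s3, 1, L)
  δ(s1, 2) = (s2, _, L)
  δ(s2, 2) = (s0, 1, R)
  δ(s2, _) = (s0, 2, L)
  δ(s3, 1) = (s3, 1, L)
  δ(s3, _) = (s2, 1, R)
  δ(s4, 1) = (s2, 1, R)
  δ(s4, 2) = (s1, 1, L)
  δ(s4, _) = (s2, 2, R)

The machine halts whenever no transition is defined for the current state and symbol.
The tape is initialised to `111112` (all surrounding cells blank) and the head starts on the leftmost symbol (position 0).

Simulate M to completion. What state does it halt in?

s0 | _[1]11112   read 1 → write 2, move L, go to s4
s4 | [_]211112   read _ → write 2, move R, go to s2
s2 | 2[2]11112   read 2 → write 1, move R, go to s0
s0 | 21[1]1112   read 1 → write 2, move L, go to s4
s4 | 2[1]21112   read 1 → write 1, move R, go to s2
s2 | 21[2]1112   read 2 → write 1, move R, go to s0
s0 | 211[1]112   read 1 → write 2, move L, go to s4
s4 | 21[1]2112   read 1 → write 1, move R, go to s2
s2 | 211[2]112   read 2 → write 1, move R, go to s0
s0 | 2111[1]12   read 1 → write 2, move L, go to s4
s4 | 211[1]212   read 1 → write 1, move R, go to s2
s2 | 2111[2]12   read 2 → write 1, move R, go to s0
s0 | 21111[1]2   read 1 → write 2, move L, go to s4
s4 | 2111[1]22   read 1 → write 1, move R, go to s2
s2 | 21111[2]2   read 2 → write 1, move R, go to s0
s0 | 211111[2]
No transition is defined for (s0, 2); M halts in state s0.

s0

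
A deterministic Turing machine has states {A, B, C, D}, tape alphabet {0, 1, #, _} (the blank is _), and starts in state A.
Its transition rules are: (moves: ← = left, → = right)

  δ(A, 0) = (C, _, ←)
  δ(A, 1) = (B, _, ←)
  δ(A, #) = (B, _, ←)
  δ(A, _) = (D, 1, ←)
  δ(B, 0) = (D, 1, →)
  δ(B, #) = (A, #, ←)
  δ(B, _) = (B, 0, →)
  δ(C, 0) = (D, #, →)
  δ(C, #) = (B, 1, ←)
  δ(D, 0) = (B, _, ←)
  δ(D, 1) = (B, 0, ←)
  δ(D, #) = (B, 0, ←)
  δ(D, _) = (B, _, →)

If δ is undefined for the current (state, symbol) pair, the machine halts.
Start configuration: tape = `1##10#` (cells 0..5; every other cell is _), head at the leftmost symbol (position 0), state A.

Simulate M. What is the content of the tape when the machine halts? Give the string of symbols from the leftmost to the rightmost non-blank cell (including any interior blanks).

A | __[1]##10#   read 1 → write _, move ←, go to B
B | _[_]_##10#   read _ → write 0, move →, go to B
B | _0[_]##10#   read _ → write 0, move →, go to B
B | _00[#]#10#   read # → write #, move ←, go to A
A | _0[0]##10#   read 0 → write _, move ←, go to C
C | _[0]_##10#   read 0 → write #, move →, go to D
D | _#[_]##10#   read _ → write _, move →, go to B
B | _#_[#]#10#   read # → write #, move ←, go to A
A | _#[_]##10#   read _ → write 1, move ←, go to D
D | _[#]1##10#   read # → write 0, move ←, go to B
B | [_]01##10#   read _ → write 0, move →, go to B
B | 0[0]1##10#   read 0 → write 1, move →, go to D
D | 01[1]##10#   read 1 → write 0, move ←, go to B
B | 0[1]0##10#
The non-blank tape span at halt is 010##10#.

010##10#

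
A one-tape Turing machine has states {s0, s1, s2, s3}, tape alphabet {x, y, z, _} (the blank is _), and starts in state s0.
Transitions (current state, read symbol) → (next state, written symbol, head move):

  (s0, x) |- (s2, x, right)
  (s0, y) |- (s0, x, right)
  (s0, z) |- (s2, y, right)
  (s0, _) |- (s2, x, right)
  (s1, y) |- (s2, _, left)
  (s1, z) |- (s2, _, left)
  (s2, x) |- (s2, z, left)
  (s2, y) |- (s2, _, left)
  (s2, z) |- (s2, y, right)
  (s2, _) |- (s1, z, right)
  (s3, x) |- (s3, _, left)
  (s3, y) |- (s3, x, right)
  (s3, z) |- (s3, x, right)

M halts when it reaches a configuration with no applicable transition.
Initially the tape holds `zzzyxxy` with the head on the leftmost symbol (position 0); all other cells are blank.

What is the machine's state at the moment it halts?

s1

state=s0 head=0 tape=_[z]zzyxxy   (s0,z)→(s2,y,right)
state=s2 head=1 tape=_y[z]zyxxy   (s2,z)→(s2,y,right)
state=s2 head=2 tape=_yy[z]yxxy   (s2,z)→(s2,y,right)
state=s2 head=3 tape=_yyy[y]xxy   (s2,y)→(s2,_,left)
state=s2 head=2 tape=_yy[y]_xxy   (s2,y)→(s2,_,left)
state=s2 head=1 tape=_y[y]__xxy   (s2,y)→(s2,_,left)
state=s2 head=0 tape=_[y]___xxy   (s2,y)→(s2,_,left)
state=s2 head=-1 tape=[_]____xxy   (s2,_)→(s1,z,right)
state=s1 head=0 tape=z[_]___xxy
No transition is defined for (s1, _); M halts in state s1.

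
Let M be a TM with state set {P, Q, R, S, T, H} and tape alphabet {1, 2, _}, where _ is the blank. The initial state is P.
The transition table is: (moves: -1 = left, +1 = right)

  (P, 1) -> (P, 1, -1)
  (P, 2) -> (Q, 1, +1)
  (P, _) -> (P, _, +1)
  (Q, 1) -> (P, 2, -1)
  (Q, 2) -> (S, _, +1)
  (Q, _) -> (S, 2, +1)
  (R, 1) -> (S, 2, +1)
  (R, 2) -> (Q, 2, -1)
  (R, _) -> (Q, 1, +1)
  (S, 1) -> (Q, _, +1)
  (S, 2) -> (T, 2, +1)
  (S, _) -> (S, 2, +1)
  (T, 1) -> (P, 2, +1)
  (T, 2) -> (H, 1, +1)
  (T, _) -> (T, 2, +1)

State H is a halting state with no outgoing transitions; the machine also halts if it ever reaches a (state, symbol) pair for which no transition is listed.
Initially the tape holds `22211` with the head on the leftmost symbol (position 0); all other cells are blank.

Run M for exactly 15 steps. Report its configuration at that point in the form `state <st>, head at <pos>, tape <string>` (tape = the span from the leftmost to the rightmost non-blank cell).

state=P head=0 tape=[2]2211   (P,2)→(Q,1,+1)
state=Q head=1 tape=1[2]211   (Q,2)→(S,_,+1)
state=S head=2 tape=1_[2]11   (S,2)→(T,2,+1)
state=T head=3 tape=1_2[1]1   (T,1)→(P,2,+1)
state=P head=4 tape=1_22[1]   (P,1)→(P,1,-1)
state=P head=3 tape=1_2[2]1   (P,2)→(Q,1,+1)
state=Q head=4 tape=1_21[1]   (Q,1)→(P,2,-1)
state=P head=3 tape=1_2[1]2   (P,1)→(P,1,-1)
state=P head=2 tape=1_[2]12   (P,2)→(Q,1,+1)
state=Q head=3 tape=1_1[1]2   (Q,1)→(P,2,-1)
state=P head=2 tape=1_[1]22   (P,1)→(P,1,-1)
state=P head=1 tape=1[_]122   (P,_)→(P,_,+1)
state=P head=2 tape=1_[1]22   (P,1)→(P,1,-1)
state=P head=1 tape=1[_]122   (P,_)→(P,_,+1)
state=P head=2 tape=1_[1]22   (P,1)→(P,1,-1)
state=P head=1 tape=1[_]122
After 15 steps: state P, head at 1, tape 1_122.

state P, head at 1, tape 1_122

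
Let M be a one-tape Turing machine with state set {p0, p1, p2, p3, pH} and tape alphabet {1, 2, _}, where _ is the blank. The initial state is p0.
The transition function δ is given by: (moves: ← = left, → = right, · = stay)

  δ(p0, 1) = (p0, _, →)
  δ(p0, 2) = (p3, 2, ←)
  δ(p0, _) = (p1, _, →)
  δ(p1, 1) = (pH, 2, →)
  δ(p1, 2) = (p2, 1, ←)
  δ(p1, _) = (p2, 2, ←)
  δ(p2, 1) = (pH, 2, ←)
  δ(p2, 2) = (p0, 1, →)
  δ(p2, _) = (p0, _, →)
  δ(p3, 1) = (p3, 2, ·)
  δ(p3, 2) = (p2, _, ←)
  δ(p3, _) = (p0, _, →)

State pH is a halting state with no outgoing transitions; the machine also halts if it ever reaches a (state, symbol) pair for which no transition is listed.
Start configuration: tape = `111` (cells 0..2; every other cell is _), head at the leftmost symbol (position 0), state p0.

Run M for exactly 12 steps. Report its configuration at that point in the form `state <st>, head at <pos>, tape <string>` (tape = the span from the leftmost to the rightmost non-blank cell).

p0 | [1]11__   read 1 → write _, move →, go to p0
p0 | _[1]1__   read 1 → write _, move →, go to p0
p0 | __[1]__   read 1 → write _, move →, go to p0
p0 | ___[_]_   read _ → write _, move →, go to p1
p1 | ____[_]   read _ → write 2, move ←, go to p2
p2 | ___[_]2   read _ → write _, move →, go to p0
p0 | ____[2]   read 2 → write 2, move ←, go to p3
p3 | ___[_]2   read _ → write _, move →, go to p0
p0 | ____[2]   read 2 → write 2, move ←, go to p3
p3 | ___[_]2   read _ → write _, move →, go to p0
p0 | ____[2]   read 2 → write 2, move ←, go to p3
p3 | ___[_]2   read _ → write _, move →, go to p0
p0 | ____[2]
After 12 steps: state p0, head at 4, tape 2.

state p0, head at 4, tape 2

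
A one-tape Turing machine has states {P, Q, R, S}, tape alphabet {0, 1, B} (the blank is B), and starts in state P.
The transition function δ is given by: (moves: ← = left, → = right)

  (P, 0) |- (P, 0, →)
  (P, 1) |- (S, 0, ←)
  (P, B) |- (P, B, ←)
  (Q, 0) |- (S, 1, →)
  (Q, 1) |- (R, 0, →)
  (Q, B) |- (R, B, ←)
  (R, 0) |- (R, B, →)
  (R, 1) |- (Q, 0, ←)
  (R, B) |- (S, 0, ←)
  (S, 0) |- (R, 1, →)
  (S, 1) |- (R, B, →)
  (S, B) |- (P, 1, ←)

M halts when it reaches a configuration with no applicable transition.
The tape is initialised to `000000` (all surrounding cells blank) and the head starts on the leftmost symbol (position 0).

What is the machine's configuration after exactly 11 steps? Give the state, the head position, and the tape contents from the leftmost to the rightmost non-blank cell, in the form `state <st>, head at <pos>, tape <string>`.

state=P head=0 tape=[0]00000B   (P,0)→(P,0,→)
state=P head=1 tape=0[0]0000B   (P,0)→(P,0,→)
state=P head=2 tape=00[0]000B   (P,0)→(P,0,→)
state=P head=3 tape=000[0]00B   (P,0)→(P,0,→)
state=P head=4 tape=0000[0]0B   (P,0)→(P,0,→)
state=P head=5 tape=00000[0]B   (P,0)→(P,0,→)
state=P head=6 tape=000000[B]   (P,B)→(P,B,←)
state=P head=5 tape=00000[0]B   (P,0)→(P,0,→)
state=P head=6 tape=000000[B]   (P,B)→(P,B,←)
state=P head=5 tape=00000[0]B   (P,0)→(P,0,→)
state=P head=6 tape=000000[B]   (P,B)→(P,B,←)
state=P head=5 tape=00000[0]B
After 11 steps: state P, head at 5, tape 000000.

state P, head at 5, tape 000000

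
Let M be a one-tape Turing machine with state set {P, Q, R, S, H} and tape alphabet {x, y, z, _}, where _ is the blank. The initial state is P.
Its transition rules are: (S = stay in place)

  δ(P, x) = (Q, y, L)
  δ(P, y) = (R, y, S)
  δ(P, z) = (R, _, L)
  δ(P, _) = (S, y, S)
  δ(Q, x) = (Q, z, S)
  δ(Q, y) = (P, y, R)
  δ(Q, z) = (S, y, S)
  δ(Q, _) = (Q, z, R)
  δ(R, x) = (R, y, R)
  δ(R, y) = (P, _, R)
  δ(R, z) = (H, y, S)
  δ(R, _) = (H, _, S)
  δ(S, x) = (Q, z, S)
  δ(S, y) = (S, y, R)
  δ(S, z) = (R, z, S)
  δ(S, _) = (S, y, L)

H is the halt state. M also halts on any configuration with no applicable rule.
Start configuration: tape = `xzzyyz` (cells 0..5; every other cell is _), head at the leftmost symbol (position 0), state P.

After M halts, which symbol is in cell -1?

P | _[x]zzyyz   read x → write y, move L, go to Q
Q | [_]yzzyyz   read _ → write z, move R, go to Q
Q | z[y]zzyyz   read y → write y, move R, go to P
P | zy[z]zyyz   read z → write _, move L, go to R
R | z[y]_zyyz   read y → write _, move R, go to P
P | z_[_]zyyz   read _ → write y, move S, go to S
S | z_[y]zyyz   read y → write y, move R, go to S
S | z_y[z]yyz   read z → write z, move S, go to R
R | z_y[z]yyz   read z → write y, move S, go to H
H | z_y[y]yyz
Cell -1 holds z when M halts.

z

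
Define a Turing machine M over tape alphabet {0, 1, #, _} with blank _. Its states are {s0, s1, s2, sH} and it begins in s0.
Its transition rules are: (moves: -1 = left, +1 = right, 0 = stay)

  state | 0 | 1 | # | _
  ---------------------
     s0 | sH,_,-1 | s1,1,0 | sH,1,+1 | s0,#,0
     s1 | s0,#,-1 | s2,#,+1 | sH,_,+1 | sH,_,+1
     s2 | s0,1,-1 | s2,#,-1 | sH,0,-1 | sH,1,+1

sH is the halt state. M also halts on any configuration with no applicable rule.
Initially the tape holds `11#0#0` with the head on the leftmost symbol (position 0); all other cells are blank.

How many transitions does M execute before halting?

s0 | _[1]1#0#0   read 1 → write 1, move 0, go to s1
s1 | _[1]1#0#0   read 1 → write #, move +1, go to s2
s2 | _#[1]#0#0   read 1 → write #, move -1, go to s2
s2 | _[#]##0#0   read # → write 0, move -1, go to sH
sH | [_]0##0#0
M halts after 4 transitions.

4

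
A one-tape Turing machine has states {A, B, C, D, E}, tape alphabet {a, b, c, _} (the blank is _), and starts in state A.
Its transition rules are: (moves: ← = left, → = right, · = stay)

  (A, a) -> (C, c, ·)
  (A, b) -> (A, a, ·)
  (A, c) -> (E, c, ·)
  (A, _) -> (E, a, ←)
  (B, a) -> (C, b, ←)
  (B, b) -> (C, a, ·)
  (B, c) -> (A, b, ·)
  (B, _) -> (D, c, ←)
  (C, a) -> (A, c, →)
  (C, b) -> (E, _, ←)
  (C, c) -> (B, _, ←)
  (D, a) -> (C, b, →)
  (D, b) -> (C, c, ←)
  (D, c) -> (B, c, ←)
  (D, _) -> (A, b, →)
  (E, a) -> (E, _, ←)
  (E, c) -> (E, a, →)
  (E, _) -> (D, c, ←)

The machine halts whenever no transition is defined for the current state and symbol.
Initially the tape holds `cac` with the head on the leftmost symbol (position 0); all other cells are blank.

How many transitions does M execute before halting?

A | __[c]ac   read c → write c, move ·, go to E
E | __[c]ac   read c → write a, move →, go to E
E | __a[a]c   read a → write _, move ←, go to E
E | __[a]_c   read a → write _, move ←, go to E
E | _[_]__c   read _ → write c, move ←, go to D
D | [_]c__c   read _ → write b, move →, go to A
A | b[c]__c   read c → write c, move ·, go to E
E | b[c]__c   read c → write a, move →, go to E
E | ba[_]_c   read _ → write c, move ←, go to D
D | b[a]c_c   read a → write b, move →, go to C
C | bb[c]_c   read c → write _, move ←, go to B
B | b[b]__c   read b → write a, move ·, go to C
C | b[a]__c   read a → write c, move →, go to A
A | bc[_]_c   read _ → write a, move ←, go to E
E | b[c]a_c   read c → write a, move →, go to E
E | ba[a]_c   read a → write _, move ←, go to E
E | b[a]__c   read a → write _, move ←, go to E
E | [b]___c
M halts after 17 transitions.

17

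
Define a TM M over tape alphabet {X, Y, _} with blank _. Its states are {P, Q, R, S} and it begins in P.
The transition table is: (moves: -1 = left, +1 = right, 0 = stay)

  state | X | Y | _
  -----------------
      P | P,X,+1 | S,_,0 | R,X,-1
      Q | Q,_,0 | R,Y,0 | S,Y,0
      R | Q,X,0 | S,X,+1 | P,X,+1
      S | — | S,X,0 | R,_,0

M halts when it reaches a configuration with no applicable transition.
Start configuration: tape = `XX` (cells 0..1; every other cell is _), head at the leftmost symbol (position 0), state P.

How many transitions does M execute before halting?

state=P head=0 tape=[X]X_   (P,X)→(P,X,+1)
state=P head=1 tape=X[X]_   (P,X)→(P,X,+1)
state=P head=2 tape=XX[_]   (P,_)→(R,X,-1)
state=R head=1 tape=X[X]X   (R,X)→(Q,X,0)
state=Q head=1 tape=X[X]X   (Q,X)→(Q,_,0)
state=Q head=1 tape=X[_]X   (Q,_)→(S,Y,0)
state=S head=1 tape=X[Y]X   (S,Y)→(S,X,0)
state=S head=1 tape=X[X]X
M halts after 7 transitions.

7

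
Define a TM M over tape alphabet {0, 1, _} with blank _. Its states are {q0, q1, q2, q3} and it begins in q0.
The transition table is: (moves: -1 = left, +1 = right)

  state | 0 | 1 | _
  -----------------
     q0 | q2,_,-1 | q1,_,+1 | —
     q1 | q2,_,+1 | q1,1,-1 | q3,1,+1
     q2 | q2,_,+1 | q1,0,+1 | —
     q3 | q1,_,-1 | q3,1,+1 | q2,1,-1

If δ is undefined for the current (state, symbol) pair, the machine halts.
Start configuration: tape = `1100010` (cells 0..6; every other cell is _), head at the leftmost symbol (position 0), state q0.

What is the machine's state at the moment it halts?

q0 | _[1]100010_   read 1 → write _, move +1, go to q1
q1 | __[1]00010_   read 1 → write 1, move -1, go to q1
q1 | _[_]100010_   read _ → write 1, move +1, go to q3
q3 | _1[1]00010_   read 1 → write 1, move +1, go to q3
q3 | _11[0]0010_   read 0 → write _, move -1, go to q1
q1 | _1[1]_0010_   read 1 → write 1, move -1, go to q1
q1 | _[1]1_0010_   read 1 → write 1, move -1, go to q1
q1 | [_]11_0010_   read _ → write 1, move +1, go to q3
q3 | 1[1]1_0010_   read 1 → write 1, move +1, go to q3
q3 | 11[1]_0010_   read 1 → write 1, move +1, go to q3
q3 | 111[_]0010_   read _ → write 1, move -1, go to q2
q2 | 11[1]10010_   read 1 → write 0, move +1, go to q1
q1 | 110[1]0010_   read 1 → write 1, move -1, go to q1
q1 | 11[0]10010_   read 0 → write _, move +1, go to q2
q2 | 11_[1]0010_   read 1 → write 0, move +1, go to q1
q1 | 11_0[0]010_   read 0 → write _, move +1, go to q2
q2 | 11_0_[0]10_   read 0 → write _, move +1, go to q2
q2 | 11_0__[1]0_   read 1 → write 0, move +1, go to q1
q1 | 11_0__0[0]_   read 0 → write _, move +1, go to q2
q2 | 11_0__0_[_]
No transition is defined for (q2, _); M halts in state q2.

q2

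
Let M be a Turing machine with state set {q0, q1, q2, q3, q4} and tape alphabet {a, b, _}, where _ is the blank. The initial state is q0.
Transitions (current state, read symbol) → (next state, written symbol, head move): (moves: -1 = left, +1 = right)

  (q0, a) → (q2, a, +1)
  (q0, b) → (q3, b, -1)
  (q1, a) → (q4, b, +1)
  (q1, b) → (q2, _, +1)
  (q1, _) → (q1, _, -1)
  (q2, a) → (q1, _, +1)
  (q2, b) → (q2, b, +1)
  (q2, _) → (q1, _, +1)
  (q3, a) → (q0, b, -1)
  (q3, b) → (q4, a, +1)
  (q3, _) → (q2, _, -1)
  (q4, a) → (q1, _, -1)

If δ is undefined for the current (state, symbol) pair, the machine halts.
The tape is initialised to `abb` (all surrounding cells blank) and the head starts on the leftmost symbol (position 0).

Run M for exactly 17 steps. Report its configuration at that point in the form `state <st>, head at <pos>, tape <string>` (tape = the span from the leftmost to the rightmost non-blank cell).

q0 | [a]bb__   read a → write a, move +1, go to q2
q2 | a[b]b__   read b → write b, move +1, go to q2
q2 | ab[b]__   read b → write b, move +1, go to q2
q2 | abb[_]_   read _ → write _, move +1, go to q1
q1 | abb_[_]   read _ → write _, move -1, go to q1
q1 | abb[_]_   read _ → write _, move -1, go to q1
q1 | ab[b]__   read b → write _, move +1, go to q2
q2 | ab_[_]_   read _ → write _, move +1, go to q1
q1 | ab__[_]   read _ → write _, move -1, go to q1
q1 | ab_[_]_   read _ → write _, move -1, go to q1
q1 | ab[_]__   read _ → write _, move -1, go to q1
q1 | a[b]___   read b → write _, move +1, go to q2
q2 | a_[_]__   read _ → write _, move +1, go to q1
q1 | a__[_]_   read _ → write _, move -1, go to q1
q1 | a_[_]__   read _ → write _, move -1, go to q1
q1 | a[_]___   read _ → write _, move -1, go to q1
q1 | [a]____   read a → write b, move +1, go to q4
q4 | b[_]___
After 17 steps: state q4, head at 1, tape b.

state q4, head at 1, tape b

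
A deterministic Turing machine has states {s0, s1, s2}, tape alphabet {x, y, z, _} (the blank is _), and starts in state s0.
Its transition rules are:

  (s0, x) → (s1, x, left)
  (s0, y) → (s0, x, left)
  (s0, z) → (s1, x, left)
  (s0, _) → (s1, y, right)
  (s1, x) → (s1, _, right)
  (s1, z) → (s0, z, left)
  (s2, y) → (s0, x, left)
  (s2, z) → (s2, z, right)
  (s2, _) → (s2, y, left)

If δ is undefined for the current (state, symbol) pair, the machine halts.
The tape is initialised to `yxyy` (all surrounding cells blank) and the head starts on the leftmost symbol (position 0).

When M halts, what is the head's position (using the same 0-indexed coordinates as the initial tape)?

state=s0 head=0 tape=_[y]xyy   (s0,y)→(s0,x,left)
state=s0 head=-1 tape=[_]xxyy   (s0,_)→(s1,y,right)
state=s1 head=0 tape=y[x]xyy   (s1,x)→(s1,_,right)
state=s1 head=1 tape=y_[x]yy   (s1,x)→(s1,_,right)
state=s1 head=2 tape=y__[y]y
At halt the head is at cell 2.

2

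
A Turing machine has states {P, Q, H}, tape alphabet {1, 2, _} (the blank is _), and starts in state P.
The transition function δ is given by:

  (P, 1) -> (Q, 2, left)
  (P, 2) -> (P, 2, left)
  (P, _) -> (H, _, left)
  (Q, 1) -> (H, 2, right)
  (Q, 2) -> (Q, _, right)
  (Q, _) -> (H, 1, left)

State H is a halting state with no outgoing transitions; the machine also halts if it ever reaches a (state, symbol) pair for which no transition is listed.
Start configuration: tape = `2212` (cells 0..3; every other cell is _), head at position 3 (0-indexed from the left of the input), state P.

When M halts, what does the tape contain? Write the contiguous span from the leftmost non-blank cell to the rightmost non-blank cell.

state=P head=3 tape=221[2]_   (P,2)→(P,2,left)
state=P head=2 tape=22[1]2_   (P,1)→(Q,2,left)
state=Q head=1 tape=2[2]22_   (Q,2)→(Q,_,right)
state=Q head=2 tape=2_[2]2_   (Q,2)→(Q,_,right)
state=Q head=3 tape=2__[2]_   (Q,2)→(Q,_,right)
state=Q head=4 tape=2___[_]   (Q,_)→(H,1,left)
state=H head=3 tape=2__[_]1
The non-blank tape span at halt is 2___1.

2___1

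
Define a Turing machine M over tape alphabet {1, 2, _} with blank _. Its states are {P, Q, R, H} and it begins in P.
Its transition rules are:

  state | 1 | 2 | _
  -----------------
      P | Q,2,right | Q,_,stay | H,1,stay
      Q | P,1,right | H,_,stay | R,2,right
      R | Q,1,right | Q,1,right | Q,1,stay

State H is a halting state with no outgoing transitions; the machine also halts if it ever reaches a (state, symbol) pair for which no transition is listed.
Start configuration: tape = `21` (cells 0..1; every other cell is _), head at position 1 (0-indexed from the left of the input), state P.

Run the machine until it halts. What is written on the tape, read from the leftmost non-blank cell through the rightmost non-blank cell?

P | 2[1]___   read 1 → write 2, move right, go to Q
Q | 22[_]__   read _ → write 2, move right, go to R
R | 222[_]_   read _ → write 1, move stay, go to Q
Q | 222[1]_   read 1 → write 1, move right, go to P
P | 2221[_]   read _ → write 1, move stay, go to H
H | 2221[1]
The non-blank tape span at halt is 22211.

22211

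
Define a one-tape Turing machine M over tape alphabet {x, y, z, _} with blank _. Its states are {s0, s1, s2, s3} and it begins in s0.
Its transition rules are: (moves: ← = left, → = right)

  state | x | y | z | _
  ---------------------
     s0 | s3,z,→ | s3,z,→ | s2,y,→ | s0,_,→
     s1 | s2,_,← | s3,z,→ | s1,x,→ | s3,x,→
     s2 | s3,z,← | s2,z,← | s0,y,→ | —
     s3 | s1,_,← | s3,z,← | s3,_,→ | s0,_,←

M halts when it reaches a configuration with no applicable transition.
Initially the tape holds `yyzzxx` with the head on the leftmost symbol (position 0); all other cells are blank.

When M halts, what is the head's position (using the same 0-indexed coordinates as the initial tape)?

4

s0 | [y]yzzxx   read y → write z, move →, go to s3
s3 | z[y]zzxx   read y → write z, move ←, go to s3
s3 | [z]zzzxx   read z → write _, move →, go to s3
s3 | _[z]zzxx   read z → write _, move →, go to s3
s3 | __[z]zxx   read z → write _, move →, go to s3
s3 | ___[z]xx   read z → write _, move →, go to s3
s3 | ____[x]x   read x → write _, move ←, go to s1
s1 | ___[_]_x   read _ → write x, move →, go to s3
s3 | ___x[_]x   read _ → write _, move ←, go to s0
s0 | ___[x]_x   read x → write z, move →, go to s3
s3 | ___z[_]x   read _ → write _, move ←, go to s0
s0 | ___[z]_x   read z → write y, move →, go to s2
s2 | ___y[_]x
At halt the head is at cell 4.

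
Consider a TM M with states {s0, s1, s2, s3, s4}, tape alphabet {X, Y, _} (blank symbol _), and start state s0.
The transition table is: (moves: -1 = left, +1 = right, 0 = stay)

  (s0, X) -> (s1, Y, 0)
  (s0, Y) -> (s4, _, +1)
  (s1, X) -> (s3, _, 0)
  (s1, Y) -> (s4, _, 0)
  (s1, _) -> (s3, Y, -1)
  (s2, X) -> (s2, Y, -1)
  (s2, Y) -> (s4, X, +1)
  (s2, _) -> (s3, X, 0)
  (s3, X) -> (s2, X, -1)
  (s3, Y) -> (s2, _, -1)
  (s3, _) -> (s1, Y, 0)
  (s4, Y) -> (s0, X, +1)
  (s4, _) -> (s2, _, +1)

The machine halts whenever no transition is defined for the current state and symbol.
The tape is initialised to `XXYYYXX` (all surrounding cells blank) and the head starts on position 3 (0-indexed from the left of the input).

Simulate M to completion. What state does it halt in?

s4

s0 | XXY[Y]YXX   read Y → write _, move +1, go to s4
s4 | XXY_[Y]XX   read Y → write X, move +1, go to s0
s0 | XXY_X[X]X   read X → write Y, move 0, go to s1
s1 | XXY_X[Y]X   read Y → write _, move 0, go to s4
s4 | XXY_X[_]X   read _ → write _, move +1, go to s2
s2 | XXY_X_[X]   read X → write Y, move -1, go to s2
s2 | XXY_X[_]Y   read _ → write X, move 0, go to s3
s3 | XXY_X[X]Y   read X → write X, move -1, go to s2
s2 | XXY_[X]XY   read X → write Y, move -1, go to s2
s2 | XXY[_]YXY   read _ → write X, move 0, go to s3
s3 | XXY[X]YXY   read X → write X, move -1, go to s2
s2 | XX[Y]XYXY   read Y → write X, move +1, go to s4
s4 | XXX[X]YXY
No transition is defined for (s4, X); M halts in state s4.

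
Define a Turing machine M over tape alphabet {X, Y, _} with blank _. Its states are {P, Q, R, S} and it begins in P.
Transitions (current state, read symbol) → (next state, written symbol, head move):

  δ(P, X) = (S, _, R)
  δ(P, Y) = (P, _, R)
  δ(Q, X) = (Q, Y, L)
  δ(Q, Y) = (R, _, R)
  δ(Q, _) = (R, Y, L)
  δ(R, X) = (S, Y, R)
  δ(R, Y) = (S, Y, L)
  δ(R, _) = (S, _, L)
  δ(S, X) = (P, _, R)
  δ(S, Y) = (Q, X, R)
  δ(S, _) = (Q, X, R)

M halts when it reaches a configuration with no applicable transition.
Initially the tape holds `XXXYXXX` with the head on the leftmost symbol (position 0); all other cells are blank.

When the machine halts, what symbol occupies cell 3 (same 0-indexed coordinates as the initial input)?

state=P head=0 tape=[X]XXYXXX_   (P,X)→(S,_,R)
state=S head=1 tape=_[X]XYXXX_   (S,X)→(P,_,R)
state=P head=2 tape=__[X]YXXX_   (P,X)→(S,_,R)
state=S head=3 tape=___[Y]XXX_   (S,Y)→(Q,X,R)
state=Q head=4 tape=___X[X]XX_   (Q,X)→(Q,Y,L)
state=Q head=3 tape=___[X]YXX_   (Q,X)→(Q,Y,L)
state=Q head=2 tape=__[_]YYXX_   (Q,_)→(R,Y,L)
state=R head=1 tape=_[_]YYYXX_   (R,_)→(S,_,L)
state=S head=0 tape=[_]_YYYXX_   (S,_)→(Q,X,R)
state=Q head=1 tape=X[_]YYYXX_   (Q,_)→(R,Y,L)
state=R head=0 tape=[X]YYYYXX_   (R,X)→(S,Y,R)
state=S head=1 tape=Y[Y]YYYXX_   (S,Y)→(Q,X,R)
state=Q head=2 tape=YX[Y]YYXX_   (Q,Y)→(R,_,R)
state=R head=3 tape=YX_[Y]YXX_   (R,Y)→(S,Y,L)
state=S head=2 tape=YX[_]YYXX_   (S,_)→(Q,X,R)
state=Q head=3 tape=YXX[Y]YXX_   (Q,Y)→(R,_,R)
state=R head=4 tape=YXX_[Y]XX_   (R,Y)→(S,Y,L)
state=S head=3 tape=YXX[_]YXX_   (S,_)→(Q,X,R)
state=Q head=4 tape=YXXX[Y]XX_   (Q,Y)→(R,_,R)
state=R head=5 tape=YXXX_[X]X_   (R,X)→(S,Y,R)
state=S head=6 tape=YXXX_Y[X]_   (S,X)→(P,_,R)
state=P head=7 tape=YXXX_Y_[_]
Cell 3 holds X when M halts.

X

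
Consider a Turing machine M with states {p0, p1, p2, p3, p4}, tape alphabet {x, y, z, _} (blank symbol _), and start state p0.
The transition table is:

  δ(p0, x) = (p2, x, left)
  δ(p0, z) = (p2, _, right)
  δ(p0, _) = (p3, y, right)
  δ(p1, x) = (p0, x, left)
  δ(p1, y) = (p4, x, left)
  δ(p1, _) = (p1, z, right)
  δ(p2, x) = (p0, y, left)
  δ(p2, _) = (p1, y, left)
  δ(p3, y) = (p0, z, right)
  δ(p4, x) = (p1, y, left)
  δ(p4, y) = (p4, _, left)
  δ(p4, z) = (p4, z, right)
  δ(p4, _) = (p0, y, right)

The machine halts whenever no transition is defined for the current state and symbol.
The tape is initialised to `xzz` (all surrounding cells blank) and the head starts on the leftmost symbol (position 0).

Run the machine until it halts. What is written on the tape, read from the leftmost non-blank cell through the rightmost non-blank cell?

state=p0 head=0 tape=__[x]zz   (p0,x)→(p2,x,left)
state=p2 head=-1 tape=_[_]xzz   (p2,_)→(p1,y,left)
state=p1 head=-2 tape=[_]yxzz   (p1,_)→(p1,z,right)
state=p1 head=-1 tape=z[y]xzz   (p1,y)→(p4,x,left)
state=p4 head=-2 tape=[z]xxzz   (p4,z)→(p4,z,right)
state=p4 head=-1 tape=z[x]xzz   (p4,x)→(p1,y,left)
state=p1 head=-2 tape=[z]yxzz
The non-blank tape span at halt is zyxzz.

zyxzz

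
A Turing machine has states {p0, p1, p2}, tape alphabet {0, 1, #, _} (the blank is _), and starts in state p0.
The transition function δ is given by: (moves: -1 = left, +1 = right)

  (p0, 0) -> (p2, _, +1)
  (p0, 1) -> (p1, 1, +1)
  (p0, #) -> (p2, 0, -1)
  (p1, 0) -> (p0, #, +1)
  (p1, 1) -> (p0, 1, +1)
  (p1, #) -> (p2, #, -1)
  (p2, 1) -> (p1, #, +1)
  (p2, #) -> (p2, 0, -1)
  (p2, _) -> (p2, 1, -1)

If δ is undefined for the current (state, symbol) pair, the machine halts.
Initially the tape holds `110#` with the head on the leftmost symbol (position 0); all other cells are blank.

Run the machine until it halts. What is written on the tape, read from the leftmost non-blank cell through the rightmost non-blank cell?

1##11

p0 | [1]10#__   read 1 → write 1, move +1, go to p1
p1 | 1[1]0#__   read 1 → write 1, move +1, go to p0
p0 | 11[0]#__   read 0 → write _, move +1, go to p2
p2 | 11_[#]__   read # → write 0, move -1, go to p2
p2 | 11[_]0__   read _ → write 1, move -1, go to p2
p2 | 1[1]10__   read 1 → write #, move +1, go to p1
p1 | 1#[1]0__   read 1 → write 1, move +1, go to p0
p0 | 1#1[0]__   read 0 → write _, move +1, go to p2
p2 | 1#1_[_]_   read _ → write 1, move -1, go to p2
p2 | 1#1[_]1_   read _ → write 1, move -1, go to p2
p2 | 1#[1]11_   read 1 → write #, move +1, go to p1
p1 | 1##[1]1_   read 1 → write 1, move +1, go to p0
p0 | 1##1[1]_   read 1 → write 1, move +1, go to p1
p1 | 1##11[_]
The non-blank tape span at halt is 1##11.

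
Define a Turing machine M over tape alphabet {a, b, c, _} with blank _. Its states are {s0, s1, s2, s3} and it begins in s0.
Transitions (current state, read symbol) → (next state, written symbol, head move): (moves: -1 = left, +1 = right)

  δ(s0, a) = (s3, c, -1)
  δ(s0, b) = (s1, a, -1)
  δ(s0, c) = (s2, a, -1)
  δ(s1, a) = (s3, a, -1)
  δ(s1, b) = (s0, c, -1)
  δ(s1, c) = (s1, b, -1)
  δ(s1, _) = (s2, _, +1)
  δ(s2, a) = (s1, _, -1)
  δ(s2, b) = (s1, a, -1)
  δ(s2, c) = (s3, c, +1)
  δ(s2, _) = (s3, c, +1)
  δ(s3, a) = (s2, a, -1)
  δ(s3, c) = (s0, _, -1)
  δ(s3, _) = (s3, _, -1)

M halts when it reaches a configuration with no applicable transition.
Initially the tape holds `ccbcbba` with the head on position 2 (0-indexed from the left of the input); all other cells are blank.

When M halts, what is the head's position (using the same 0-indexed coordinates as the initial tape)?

state=s0 head=2 tape=_cc[b]cbba   (s0,b)→(s1,a,-1)
state=s1 head=1 tape=_c[c]acbba   (s1,c)→(s1,b,-1)
state=s1 head=0 tape=_[c]bacbba   (s1,c)→(s1,b,-1)
state=s1 head=-1 tape=[_]bbacbba   (s1,_)→(s2,_,+1)
state=s2 head=0 tape=_[b]bacbba   (s2,b)→(s1,a,-1)
state=s1 head=-1 tape=[_]abacbba   (s1,_)→(s2,_,+1)
state=s2 head=0 tape=_[a]bacbba   (s2,a)→(s1,_,-1)
state=s1 head=-1 tape=[_]_bacbba   (s1,_)→(s2,_,+1)
state=s2 head=0 tape=_[_]bacbba   (s2,_)→(s3,c,+1)
state=s3 head=1 tape=_c[b]acbba
At halt the head is at cell 1.

1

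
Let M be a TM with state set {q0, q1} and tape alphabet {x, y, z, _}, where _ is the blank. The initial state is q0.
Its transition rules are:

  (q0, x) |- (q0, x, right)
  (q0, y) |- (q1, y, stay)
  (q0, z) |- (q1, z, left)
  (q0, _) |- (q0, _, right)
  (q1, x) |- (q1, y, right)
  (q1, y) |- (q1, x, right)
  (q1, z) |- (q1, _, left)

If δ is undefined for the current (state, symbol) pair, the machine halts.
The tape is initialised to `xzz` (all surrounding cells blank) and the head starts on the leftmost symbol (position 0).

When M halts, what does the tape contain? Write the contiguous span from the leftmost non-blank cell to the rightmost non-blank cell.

state=q0 head=0 tape=[x]zz   (q0,x)→(q0,x,right)
state=q0 head=1 tape=x[z]z   (q0,z)→(q1,z,left)
state=q1 head=0 tape=[x]zz   (q1,x)→(q1,y,right)
state=q1 head=1 tape=y[z]z   (q1,z)→(q1,_,left)
state=q1 head=0 tape=[y]_z   (q1,y)→(q1,x,right)
state=q1 head=1 tape=x[_]z
The non-blank tape span at halt is x_z.

x_z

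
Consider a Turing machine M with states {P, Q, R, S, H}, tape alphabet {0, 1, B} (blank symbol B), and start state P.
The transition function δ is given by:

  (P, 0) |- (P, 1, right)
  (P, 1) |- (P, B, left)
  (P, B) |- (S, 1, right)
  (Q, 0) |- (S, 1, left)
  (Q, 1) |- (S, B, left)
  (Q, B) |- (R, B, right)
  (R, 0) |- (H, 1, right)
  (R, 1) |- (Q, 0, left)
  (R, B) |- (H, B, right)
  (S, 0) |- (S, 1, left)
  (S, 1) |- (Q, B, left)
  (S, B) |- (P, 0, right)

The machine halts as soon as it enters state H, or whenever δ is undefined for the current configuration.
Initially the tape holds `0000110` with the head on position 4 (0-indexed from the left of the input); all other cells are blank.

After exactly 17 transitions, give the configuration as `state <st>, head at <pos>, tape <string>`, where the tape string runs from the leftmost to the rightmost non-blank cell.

state=P head=4 tape=BB0000[1]10   (P,1)→(P,B,left)
state=P head=3 tape=BB000[0]B10   (P,0)→(P,1,right)
state=P head=4 tape=BB0001[B]10   (P,B)→(S,1,right)
state=S head=5 tape=BB00011[1]0   (S,1)→(Q,B,left)
state=Q head=4 tape=BB0001[1]B0   (Q,1)→(S,B,left)
state=S head=3 tape=BB000[1]BB0   (S,1)→(Q,B,left)
state=Q head=2 tape=BB00[0]BBB0   (Q,0)→(S,1,left)
state=S head=1 tape=BB0[0]1BBB0   (S,0)→(S,1,left)
state=S head=0 tape=BB[0]11BBB0   (S,0)→(S,1,left)
state=S head=-1 tape=B[B]111BBB0   (S,B)→(P,0,right)
state=P head=0 tape=B0[1]11BBB0   (P,1)→(P,B,left)
state=P head=-1 tape=B[0]B11BBB0   (P,0)→(P,1,right)
state=P head=0 tape=B1[B]11BBB0   (P,B)→(S,1,right)
state=S head=1 tape=B11[1]1BBB0   (S,1)→(Q,B,left)
state=Q head=0 tape=B1[1]B1BBB0   (Q,1)→(S,B,left)
state=S head=-1 tape=B[1]BB1BBB0   (S,1)→(Q,B,left)
state=Q head=-2 tape=[B]BBB1BBB0   (Q,B)→(R,B,right)
state=R head=-1 tape=B[B]BB1BBB0
After 17 steps: state R, head at -1, tape 1BBB0.

state R, head at -1, tape 1BBB0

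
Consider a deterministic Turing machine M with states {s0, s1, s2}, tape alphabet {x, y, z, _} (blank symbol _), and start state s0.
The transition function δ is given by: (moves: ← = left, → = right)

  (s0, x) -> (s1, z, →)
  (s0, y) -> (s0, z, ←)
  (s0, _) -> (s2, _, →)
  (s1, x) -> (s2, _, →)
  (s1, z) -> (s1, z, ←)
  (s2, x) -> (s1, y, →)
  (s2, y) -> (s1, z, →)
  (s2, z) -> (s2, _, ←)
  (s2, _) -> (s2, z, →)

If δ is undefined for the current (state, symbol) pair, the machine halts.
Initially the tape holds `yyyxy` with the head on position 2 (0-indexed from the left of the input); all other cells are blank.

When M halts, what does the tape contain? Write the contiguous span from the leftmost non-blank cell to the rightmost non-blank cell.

s0 | ___yy[y]xy   read y → write z, move ←, go to s0
s0 | ___y[y]zxy   read y → write z, move ←, go to s0
s0 | ___[y]zzxy   read y → write z, move ←, go to s0
s0 | __[_]zzzxy   read _ → write _, move →, go to s2
s2 | ___[z]zzxy   read z → write _, move ←, go to s2
s2 | __[_]_zzxy   read _ → write z, move →, go to s2
s2 | __z[_]zzxy   read _ → write z, move →, go to s2
s2 | __zz[z]zxy   read z → write _, move ←, go to s2
s2 | __z[z]_zxy   read z → write _, move ←, go to s2
s2 | __[z]__zxy   read z → write _, move ←, go to s2
s2 | _[_]___zxy   read _ → write z, move →, go to s2
s2 | _z[_]__zxy   read _ → write z, move →, go to s2
s2 | _zz[_]_zxy   read _ → write z, move →, go to s2
s2 | _zzz[_]zxy   read _ → write z, move →, go to s2
s2 | _zzzz[z]xy   read z → write _, move ←, go to s2
s2 | _zzz[z]_xy   read z → write _, move ←, go to s2
s2 | _zz[z]__xy   read z → write _, move ←, go to s2
s2 | _z[z]___xy   read z → write _, move ←, go to s2
s2 | _[z]____xy   read z → write _, move ←, go to s2
s2 | [_]_____xy   read _ → write z, move →, go to s2
s2 | z[_]____xy   read _ → write z, move →, go to s2
s2 | zz[_]___xy   read _ → write z, move →, go to s2
s2 | zzz[_]__xy   read _ → write z, move →, go to s2
s2 | zzzz[_]_xy   read _ → write z, move →, go to s2
s2 | zzzzz[_]xy   read _ → write z, move →, go to s2
s2 | zzzzzz[x]y   read x → write y, move →, go to s1
s1 | zzzzzzy[y]
The non-blank tape span at halt is zzzzzzyy.

zzzzzzyy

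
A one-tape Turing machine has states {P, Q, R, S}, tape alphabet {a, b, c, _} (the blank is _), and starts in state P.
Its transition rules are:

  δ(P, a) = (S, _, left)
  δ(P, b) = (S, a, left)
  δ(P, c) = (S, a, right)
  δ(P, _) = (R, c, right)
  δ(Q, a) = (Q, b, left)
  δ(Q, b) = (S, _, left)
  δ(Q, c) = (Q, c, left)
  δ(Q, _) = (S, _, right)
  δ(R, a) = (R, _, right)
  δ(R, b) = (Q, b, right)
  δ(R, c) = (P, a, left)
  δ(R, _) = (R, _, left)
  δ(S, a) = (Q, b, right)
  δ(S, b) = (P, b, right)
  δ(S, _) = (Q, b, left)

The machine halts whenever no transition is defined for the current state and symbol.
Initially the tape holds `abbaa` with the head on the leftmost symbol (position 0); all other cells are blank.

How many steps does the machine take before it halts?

16

state=P head=0 tape=__[a]bbaa_   (P,a)→(S,_,left)
state=S head=-1 tape=_[_]_bbaa_   (S,_)→(Q,b,left)
state=Q head=-2 tape=[_]b_bbaa_   (Q,_)→(S,_,right)
state=S head=-1 tape=_[b]_bbaa_   (S,b)→(P,b,right)
state=P head=0 tape=_b[_]bbaa_   (P,_)→(R,c,right)
state=R head=1 tape=_bc[b]baa_   (R,b)→(Q,b,right)
state=Q head=2 tape=_bcb[b]aa_   (Q,b)→(S,_,left)
state=S head=1 tape=_bc[b]_aa_   (S,b)→(P,b,right)
state=P head=2 tape=_bcb[_]aa_   (P,_)→(R,c,right)
state=R head=3 tape=_bcbc[a]a_   (R,a)→(R,_,right)
state=R head=4 tape=_bcbc_[a]_   (R,a)→(R,_,right)
state=R head=5 tape=_bcbc__[_]   (R,_)→(R,_,left)
state=R head=4 tape=_bcbc_[_]_   (R,_)→(R,_,left)
state=R head=3 tape=_bcbc[_]__   (R,_)→(R,_,left)
state=R head=2 tape=_bcb[c]___   (R,c)→(P,a,left)
state=P head=1 tape=_bc[b]a___   (P,b)→(S,a,left)
state=S head=0 tape=_b[c]aa___
M halts after 16 transitions.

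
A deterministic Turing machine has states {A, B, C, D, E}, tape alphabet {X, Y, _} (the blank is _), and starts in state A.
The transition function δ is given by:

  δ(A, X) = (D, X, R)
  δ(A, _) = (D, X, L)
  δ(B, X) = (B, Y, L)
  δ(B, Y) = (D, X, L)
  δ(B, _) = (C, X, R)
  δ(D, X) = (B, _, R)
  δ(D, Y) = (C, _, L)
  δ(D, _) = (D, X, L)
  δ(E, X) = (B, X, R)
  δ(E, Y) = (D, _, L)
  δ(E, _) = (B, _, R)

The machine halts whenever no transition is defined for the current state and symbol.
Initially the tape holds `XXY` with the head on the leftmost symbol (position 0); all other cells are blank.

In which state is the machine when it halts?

C

A | [X]XY   read X → write X, move R, go to D
D | X[X]Y   read X → write _, move R, go to B
B | X_[Y]   read Y → write X, move L, go to D
D | X[_]X   read _ → write X, move L, go to D
D | [X]XX   read X → write _, move R, go to B
B | _[X]X   read X → write Y, move L, go to B
B | [_]YX   read _ → write X, move R, go to C
C | X[Y]X
No transition is defined for (C, Y); M halts in state C.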